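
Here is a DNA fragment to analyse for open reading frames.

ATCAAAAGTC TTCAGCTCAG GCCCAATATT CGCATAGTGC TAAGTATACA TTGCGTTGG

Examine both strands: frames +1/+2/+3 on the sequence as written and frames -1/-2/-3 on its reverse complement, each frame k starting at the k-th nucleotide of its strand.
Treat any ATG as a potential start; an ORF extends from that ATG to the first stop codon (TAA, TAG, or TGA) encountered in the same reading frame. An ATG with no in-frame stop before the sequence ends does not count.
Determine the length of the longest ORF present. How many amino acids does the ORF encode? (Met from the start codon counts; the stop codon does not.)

7

Reverse complement (5'→3'): CCAACGCAATGTATACTTAGCACTATGCGAATATTGGGCCTGAGCTGAAGACTTTTGAT
Frame +1: ATC AAA AGT CTT CAG CTC AGG CCC AAT ATT CGC ATA GTG CTA AGT ATA CAT TGC GTT — no ATG→stop ORF.
Frame +2: TCA AAA GTC TTC AGC TCA GGC CCA ATA TTC GCA TAG TGC TAA GTA TAC ATT GCG TTG — no ATG→stop ORF.
Frame +3: CAA AAG TCT TCA GCT CAG GCC CAA TAT TCG CAT AGT GCT AAG TAT ACA TTG CGT TGG — no ATG→stop ORF.
Frame -1: CCA ACG CAA TGT ATA CTT AGC ACT ATG CGA ATA TTG GGC CTG AGC TGA AGA CTT TTG — ATG at 25, stop TGA at 46 → 24 nt.
Frame -2: CAA CGC AAT GTA TAC TTA GCA CTA TGC GAA TAT TGG GCC TGA GCT GAA GAC TTT TGA — no ATG→stop ORF.
Frame -3: AAC GCA ATG TAT ACT TAG CAC TAT GCG AAT ATT GGG CCT GAG CTG AAG ACT TTT GAT — ATG at 9, stop TAG at 18 → 12 nt.
Longest: frame -1, positions 25–48, 24 nt = 8 codons = 7 aa. → 7 amino acids.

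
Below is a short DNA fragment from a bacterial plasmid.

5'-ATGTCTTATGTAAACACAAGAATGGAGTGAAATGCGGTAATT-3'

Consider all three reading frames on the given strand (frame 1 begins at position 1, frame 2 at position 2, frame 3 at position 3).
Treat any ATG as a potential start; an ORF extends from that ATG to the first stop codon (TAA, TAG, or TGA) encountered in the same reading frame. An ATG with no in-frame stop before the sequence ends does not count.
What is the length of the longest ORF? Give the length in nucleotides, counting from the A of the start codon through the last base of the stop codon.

30

Frame 1: ATG TCT TAT GTA AAC ACA AGA ATG GAG TGA AAT GCG GTA ATT — ATG at 1, stop TGA at 28 → 30 nt; ATG at 22, stop TGA at 28 → 9 nt.
Frame 2: TGT CTT ATG TAA ACA CAA GAA TGG AGT GAA ATG CGG TAA — ATG at 8, stop TAA at 11 → 6 nt; ATG at 32, stop TAA at 38 → 9 nt.
Frame 3: GTC TTA TGT AAA CAC AAG AAT GGA GTG AAA TGC GGT AAT — no ATG→stop ORF.
Longest: frame 1, positions 1–30, 30 nt = 10 codons = 9 aa. → 30 nucleotides.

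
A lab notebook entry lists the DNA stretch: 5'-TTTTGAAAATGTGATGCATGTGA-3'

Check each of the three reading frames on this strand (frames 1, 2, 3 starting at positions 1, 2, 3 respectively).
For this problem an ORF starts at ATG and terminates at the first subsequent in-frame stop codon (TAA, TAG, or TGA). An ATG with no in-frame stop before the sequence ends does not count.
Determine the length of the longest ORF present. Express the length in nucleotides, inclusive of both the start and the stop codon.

6

Frame 1: TTT TGA AAA TGT GAT GCA TGT — no ATG→stop ORF.
Frame 2: TTT GAA AAT GTG ATG CAT GTG — no ATG→stop ORF.
Frame 3: TTG AAA ATG TGA TGC ATG TGA — ATG at 9, stop TGA at 12 → 6 nt; ATG at 18, stop TGA at 21 → 6 nt.
Longest: frame 3, positions 9–14, 6 nt = 2 codons = 1 aa. → 6 nucleotides.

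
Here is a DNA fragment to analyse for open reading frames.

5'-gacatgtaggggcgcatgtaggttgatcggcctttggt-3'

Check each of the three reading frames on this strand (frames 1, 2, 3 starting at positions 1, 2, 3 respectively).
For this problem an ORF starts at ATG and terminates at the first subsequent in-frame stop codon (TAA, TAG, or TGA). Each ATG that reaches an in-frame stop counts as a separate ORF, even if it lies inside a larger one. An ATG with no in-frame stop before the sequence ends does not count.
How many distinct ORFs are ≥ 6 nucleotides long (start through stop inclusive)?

Frame 1: GAC ATG TAG GGG CGC ATG TAG GTT GAT CGG CCT TTG — ATG at 4, stop TAG at 7 → 6 nt; ATG at 16, stop TAG at 19 → 6 nt.
Frame 2: ACA TGT AGG GGC GCA TGT AGG TTG ATC GGC CTT TGG — no ATG→stop ORF.
Frame 3: CAT GTA GGG GCG CAT GTA GGT TGA TCG GCC TTT GGT — no ATG→stop ORF.
ORFs ≥ 6 nucleotides: frame 1 4–9 (6 nucleotides), frame 1 16–21 (6 nucleotides). Count = 2.

2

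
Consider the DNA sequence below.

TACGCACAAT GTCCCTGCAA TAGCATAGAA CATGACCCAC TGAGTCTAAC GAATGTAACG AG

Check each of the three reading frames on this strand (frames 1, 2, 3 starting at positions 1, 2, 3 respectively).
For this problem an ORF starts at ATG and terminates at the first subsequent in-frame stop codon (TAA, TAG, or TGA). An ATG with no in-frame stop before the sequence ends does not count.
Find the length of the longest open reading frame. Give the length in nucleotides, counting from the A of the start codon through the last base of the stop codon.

Frame 1: TAC GCA CAA TGT CCC TGC AAT AGC ATA GAA CAT GAC CCA CTG AGT CTA ACG AAT GTA ACG — no ATG→stop ORF.
Frame 2: ACG CAC AAT GTC CCT GCA ATA GCA TAG AAC ATG ACC CAC TGA GTC TAA CGA ATG TAA CGA — ATG at 32, stop TGA at 41 → 12 nt; ATG at 53, stop TAA at 56 → 6 nt.
Frame 3: CGC ACA ATG TCC CTG CAA TAG CAT AGA ACA TGA CCC ACT GAG TCT AAC GAA TGT AAC GAG — ATG at 9, stop TAG at 21 → 15 nt.
Longest: frame 3, positions 9–23, 15 nt = 5 codons = 4 aa. → 15 nucleotides.

15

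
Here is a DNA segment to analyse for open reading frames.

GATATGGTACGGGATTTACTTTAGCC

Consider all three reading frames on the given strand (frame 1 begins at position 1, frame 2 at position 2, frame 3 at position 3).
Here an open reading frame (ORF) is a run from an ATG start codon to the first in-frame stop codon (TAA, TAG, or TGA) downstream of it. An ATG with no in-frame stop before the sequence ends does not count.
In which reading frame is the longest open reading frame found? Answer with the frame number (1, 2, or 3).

1

Frame 1: GAT ATG GTA CGG GAT TTA CTT TAG — ATG at 4, stop TAG at 22 → 21 nt.
Frame 2: ATA TGG TAC GGG ATT TAC TTT AGC — no ATG→stop ORF.
Frame 3: TAT GGT ACG GGA TTT ACT TTA GCC — no ATG→stop ORF.
Longest ORF is 21 nt in frame 1 (positions 4–24).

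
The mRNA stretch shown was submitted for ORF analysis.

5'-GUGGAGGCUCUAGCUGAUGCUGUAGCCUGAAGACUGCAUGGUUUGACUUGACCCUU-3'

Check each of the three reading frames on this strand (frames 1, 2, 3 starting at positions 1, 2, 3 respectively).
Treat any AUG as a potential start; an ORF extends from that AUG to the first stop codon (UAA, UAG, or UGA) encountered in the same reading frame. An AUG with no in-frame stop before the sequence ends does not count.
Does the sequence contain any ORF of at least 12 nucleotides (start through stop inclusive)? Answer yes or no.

Frame 1: GUG GAG GCU CUA GCU GAU GCU GUA GCC UGA AGA CUG CAU GGU UUG ACU UGA CCC — no AUG→stop ORF.
Frame 2: UGG AGG CUC UAG CUG AUG CUG UAG CCU GAA GAC UGC AUG GUU UGA CUU GAC CCU — AUG at 17, stop UAG at 23 → 9 nt; AUG at 38, stop UGA at 44 → 9 nt.
Frame 3: GGA GGC UCU AGC UGA UGC UGU AGC CUG AAG ACU GCA UGG UUU GAC UUG ACC CUU — no AUG→stop ORF.
Largest ORF found is 9 nucleotides < 12, so no.

no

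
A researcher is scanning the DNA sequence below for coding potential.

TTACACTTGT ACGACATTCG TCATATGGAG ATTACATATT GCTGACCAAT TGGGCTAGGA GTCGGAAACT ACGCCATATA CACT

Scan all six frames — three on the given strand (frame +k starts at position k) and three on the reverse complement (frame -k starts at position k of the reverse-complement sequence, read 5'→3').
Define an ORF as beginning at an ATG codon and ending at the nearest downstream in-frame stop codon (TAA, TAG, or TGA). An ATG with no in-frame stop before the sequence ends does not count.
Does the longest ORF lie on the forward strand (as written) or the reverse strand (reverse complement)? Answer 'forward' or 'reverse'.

reverse

Reverse complement (5'→3'): AGTGTATATGGCGTAGTTTCCGACTCCTAGCCCAATTGGTCAGCAATATGTAATCTCCATATGACGAATGTCGTACAAGTGTAA
Frame +1: TTA CAC TTG TAC GAC ATT CGT CAT ATG GAG ATT ACA TAT TGC TGA CCA ATT GGG CTA GGA GTC GGA AAC TAC GCC ATA TAC ACT — ATG at 25, stop TGA at 43 → 21 nt.
Frame +2: TAC ACT TGT ACG ACA TTC GTC ATA TGG AGA TTA CAT ATT GCT GAC CAA TTG GGC TAG GAG TCG GAA ACT ACG CCA TAT ACA — no ATG→stop ORF.
Frame +3: ACA CTT GTA CGA CAT TCG TCA TAT GGA GAT TAC ATA TTG CTG ACC AAT TGG GCT AGG AGT CGG AAA CTA CGC CAT ATA CAC — no ATG→stop ORF.
Frame -1: AGT GTA TAT GGC GTA GTT TCC GAC TCC TAG CCC AAT TGG TCA GCA ATA TGT AAT CTC CAT ATG ACG AAT GTC GTA CAA GTG TAA — ATG at 61, stop TAA at 82 → 24 nt.
Frame -2: GTG TAT ATG GCG TAG TTT CCG ACT CCT AGC CCA ATT GGT CAG CAA TAT GTA ATC TCC ATA TGA CGA ATG TCG TAC AAG TGT — ATG at 8, stop TAG at 14 → 9 nt.
Frame -3: TGT ATA TGG CGT AGT TTC CGA CTC CTA GCC CAA TTG GTC AGC AAT ATG TAA TCT CCA TAT GAC GAA TGT CGT ACA AGT GTA — ATG at 48, stop TAA at 51 → 6 nt.
Forward-strand max 21 nt; reverse-strand max 24 nt. The reverse strand has the longer ORF.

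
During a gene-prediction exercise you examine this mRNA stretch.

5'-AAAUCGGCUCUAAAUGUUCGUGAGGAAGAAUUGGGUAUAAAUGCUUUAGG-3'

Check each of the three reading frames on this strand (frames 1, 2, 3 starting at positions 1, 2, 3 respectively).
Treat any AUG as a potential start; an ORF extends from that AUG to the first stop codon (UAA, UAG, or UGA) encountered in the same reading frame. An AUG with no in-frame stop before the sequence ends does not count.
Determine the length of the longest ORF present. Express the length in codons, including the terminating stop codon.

Frame 1: AAA UCG GCU CUA AAU GUU CGU GAG GAA GAA UUG GGU AUA AAU GCU UUA — no AUG→stop ORF.
Frame 2: AAU CGG CUC UAA AUG UUC GUG AGG AAG AAU UGG GUA UAA AUG CUU UAG — AUG at 14, stop UAA at 38 → 27 nt; AUG at 41, stop UAG at 47 → 9 nt.
Frame 3: AUC GGC UCU AAA UGU UCG UGA GGA AGA AUU GGG UAU AAA UGC UUU AGG — no AUG→stop ORF.
Longest: frame 2, positions 14–40, 27 nt = 9 codons = 8 aa. → 9 codons.

9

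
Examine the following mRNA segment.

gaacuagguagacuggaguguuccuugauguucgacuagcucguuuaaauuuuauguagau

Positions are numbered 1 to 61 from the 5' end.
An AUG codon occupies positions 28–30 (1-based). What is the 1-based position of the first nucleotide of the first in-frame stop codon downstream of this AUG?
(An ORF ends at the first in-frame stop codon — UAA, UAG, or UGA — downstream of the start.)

37

Codons from position 28: AUG (28–30), UUC (31–33), GAC (34–36), UAG (37–39).
UAG is a stop codon; it begins at position 37.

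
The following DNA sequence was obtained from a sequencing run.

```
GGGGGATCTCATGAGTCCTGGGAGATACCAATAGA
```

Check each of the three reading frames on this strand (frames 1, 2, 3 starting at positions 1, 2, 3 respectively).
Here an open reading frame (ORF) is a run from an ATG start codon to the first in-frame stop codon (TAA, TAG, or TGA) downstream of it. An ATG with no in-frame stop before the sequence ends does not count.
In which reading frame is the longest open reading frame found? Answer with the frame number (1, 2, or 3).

Frame 1: GGG GGA TCT CAT GAG TCC TGG GAG ATA CCA ATA — no ATG→stop ORF.
Frame 2: GGG GAT CTC ATG AGT CCT GGG AGA TAC CAA TAG — ATG at 11, stop TAG at 32 → 24 nt.
Frame 3: GGG ATC TCA TGA GTC CTG GGA GAT ACC AAT AGA — no ATG→stop ORF.
Longest ORF is 24 nt in frame 2 (positions 11–34).

2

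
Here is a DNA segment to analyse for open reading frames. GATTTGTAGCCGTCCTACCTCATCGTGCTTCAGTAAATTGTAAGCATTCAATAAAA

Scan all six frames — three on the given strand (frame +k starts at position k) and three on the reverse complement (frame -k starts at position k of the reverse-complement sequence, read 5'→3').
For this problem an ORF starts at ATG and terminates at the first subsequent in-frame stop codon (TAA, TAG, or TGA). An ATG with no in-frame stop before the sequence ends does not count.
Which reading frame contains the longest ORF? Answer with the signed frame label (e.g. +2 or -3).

Reverse complement (5'→3'): TTTTATTGAATGCTTACAATTTACTGAAGCACGATGAGGTAGGACGGCTACAAATC
Frame +1: GAT TTG TAG CCG TCC TAC CTC ATC GTG CTT CAG TAA ATT GTA AGC ATT CAA TAA — no ATG→stop ORF.
Frame +2: ATT TGT AGC CGT CCT ACC TCA TCG TGC TTC AGT AAA TTG TAA GCA TTC AAT AAA — no ATG→stop ORF.
Frame +3: TTT GTA GCC GTC CTA CCT CAT CGT GCT TCA GTA AAT TGT AAG CAT TCA ATA AAA — no ATG→stop ORF.
Frame -1: TTT TAT TGA ATG CTT ACA ATT TAC TGA AGC ACG ATG AGG TAG GAC GGC TAC AAA — ATG at 10, stop TGA at 25 → 18 nt; ATG at 34, stop TAG at 40 → 9 nt.
Frame -2: TTT ATT GAA TGC TTA CAA TTT ACT GAA GCA CGA TGA GGT AGG ACG GCT ACA AAT — no ATG→stop ORF.
Frame -3: TTA TTG AAT GCT TAC AAT TTA CTG AAG CAC GAT GAG GTA GGA CGG CTA CAA ATC — no ATG→stop ORF.
Longest ORF is 18 nt in frame -1 (positions 10–27).

-1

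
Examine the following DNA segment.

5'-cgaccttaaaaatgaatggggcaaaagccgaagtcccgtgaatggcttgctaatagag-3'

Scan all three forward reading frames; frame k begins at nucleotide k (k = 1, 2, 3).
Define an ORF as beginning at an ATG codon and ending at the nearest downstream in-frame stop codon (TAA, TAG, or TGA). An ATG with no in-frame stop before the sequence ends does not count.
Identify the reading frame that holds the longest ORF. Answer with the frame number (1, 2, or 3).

3

Frame 1: CGA CCT TAA AAA TGA ATG GGG CAA AAG CCG AAG TCC CGT GAA TGG CTT GCT AAT AGA — no ATG→stop ORF.
Frame 2: GAC CTT AAA AAT GAA TGG GGC AAA AGC CGA AGT CCC GTG AAT GGC TTG CTA ATA GAG — no ATG→stop ORF.
Frame 3: ACC TTA AAA ATG AAT GGG GCA AAA GCC GAA GTC CCG TGA ATG GCT TGC TAA TAG — ATG at 12, stop TGA at 39 → 30 nt; ATG at 42, stop TAA at 51 → 12 nt.
Longest ORF is 30 nt in frame 3 (positions 12–41).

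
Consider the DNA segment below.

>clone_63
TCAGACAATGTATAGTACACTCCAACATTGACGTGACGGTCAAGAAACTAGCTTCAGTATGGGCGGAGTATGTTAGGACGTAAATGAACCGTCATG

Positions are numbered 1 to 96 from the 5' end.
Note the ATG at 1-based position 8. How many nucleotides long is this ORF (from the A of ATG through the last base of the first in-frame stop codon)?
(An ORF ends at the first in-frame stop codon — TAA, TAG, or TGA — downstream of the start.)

Codons from position 8: ATG (8–10), TAT (11–13), AGT (14–16), ACA (17–19), CTC (20–22), CAA (23–25), CAT (26–28), TGA (29–31).
TGA is the first in-frame stop; ORF spans 8–31, 24 nucleotides.

24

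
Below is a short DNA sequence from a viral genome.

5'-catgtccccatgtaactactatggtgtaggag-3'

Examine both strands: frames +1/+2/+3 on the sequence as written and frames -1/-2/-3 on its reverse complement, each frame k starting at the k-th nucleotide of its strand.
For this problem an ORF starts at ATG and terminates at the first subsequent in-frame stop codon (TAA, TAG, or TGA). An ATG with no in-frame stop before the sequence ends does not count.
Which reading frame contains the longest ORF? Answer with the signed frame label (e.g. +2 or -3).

+3

Reverse complement (5'→3'): CTCCTACACCATAGTAGTTACATGGGGACATG
Frame +1: CAT GTC CCC ATG TAA CTA CTA TGG TGT AGG — ATG at 10, stop TAA at 13 → 6 nt.
Frame +2: ATG TCC CCA TGT AAC TAC TAT GGT GTA GGA — no ATG→stop ORF.
Frame +3: TGT CCC CAT GTA ACT ACT ATG GTG TAG GAG — ATG at 21, stop TAG at 27 → 9 nt.
Frame -1: CTC CTA CAC CAT AGT AGT TAC ATG GGG ACA — no ATG→stop ORF.
Frame -2: TCC TAC ACC ATA GTA GTT ACA TGG GGA CAT — no ATG→stop ORF.
Frame -3: CCT ACA CCA TAG TAG TTA CAT GGG GAC ATG — no ATG→stop ORF.
Longest ORF is 9 nt in frame +3 (positions 21–29).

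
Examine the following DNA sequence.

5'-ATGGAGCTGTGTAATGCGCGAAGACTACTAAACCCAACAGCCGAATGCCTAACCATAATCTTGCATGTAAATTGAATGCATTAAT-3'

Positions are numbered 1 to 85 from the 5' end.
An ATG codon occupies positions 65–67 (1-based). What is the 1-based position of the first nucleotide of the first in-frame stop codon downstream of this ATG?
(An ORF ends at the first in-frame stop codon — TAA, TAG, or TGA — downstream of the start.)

68

Codons from position 65: ATG (65–67), TAA (68–70).
TAA is a stop codon; it begins at position 68.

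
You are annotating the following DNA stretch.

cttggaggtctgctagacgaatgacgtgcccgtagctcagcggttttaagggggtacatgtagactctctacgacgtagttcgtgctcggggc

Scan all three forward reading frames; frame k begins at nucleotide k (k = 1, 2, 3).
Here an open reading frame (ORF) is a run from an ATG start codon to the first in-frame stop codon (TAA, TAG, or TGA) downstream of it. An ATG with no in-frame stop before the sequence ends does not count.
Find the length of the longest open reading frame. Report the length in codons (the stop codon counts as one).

Frame 1: CTT GGA GGT CTG CTA GAC GAA TGA CGT GCC CGT AGC TCA GCG GTT TTA AGG GGG TAC ATG TAG ACT CTC TAC GAC GTA GTT CGT GCT CGG GGC — ATG at 58, stop TAG at 61 → 6 nt.
Frame 2: TTG GAG GTC TGC TAG ACG AAT GAC GTG CCC GTA GCT CAG CGG TTT TAA GGG GGT ACA TGT AGA CTC TCT ACG ACG TAG TTC GTG CTC GGG — no ATG→stop ORF.
Frame 3: TGG AGG TCT GCT AGA CGA ATG ACG TGC CCG TAG CTC AGC GGT TTT AAG GGG GTA CAT GTA GAC TCT CTA CGA CGT AGT TCG TGC TCG GGG — ATG at 21, stop TAG at 33 → 15 nt.
Longest: frame 3, positions 21–35, 15 nt = 5 codons = 4 aa. → 5 codons.

5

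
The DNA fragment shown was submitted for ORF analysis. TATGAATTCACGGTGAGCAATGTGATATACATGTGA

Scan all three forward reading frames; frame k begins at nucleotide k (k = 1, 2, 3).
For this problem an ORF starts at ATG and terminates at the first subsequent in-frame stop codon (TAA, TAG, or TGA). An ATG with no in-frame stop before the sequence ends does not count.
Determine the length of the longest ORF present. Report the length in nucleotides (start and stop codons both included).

15

Frame 1: TAT GAA TTC ACG GTG AGC AAT GTG ATA TAC ATG TGA — ATG at 31, stop TGA at 34 → 6 nt.
Frame 2: ATG AAT TCA CGG TGA GCA ATG TGA TAT ACA TGT — ATG at 2, stop TGA at 14 → 15 nt; ATG at 20, stop TGA at 23 → 6 nt.
Frame 3: TGA ATT CAC GGT GAG CAA TGT GAT ATA CAT GTG — no ATG→stop ORF.
Longest: frame 2, positions 2–16, 15 nt = 5 codons = 4 aa. → 15 nucleotides.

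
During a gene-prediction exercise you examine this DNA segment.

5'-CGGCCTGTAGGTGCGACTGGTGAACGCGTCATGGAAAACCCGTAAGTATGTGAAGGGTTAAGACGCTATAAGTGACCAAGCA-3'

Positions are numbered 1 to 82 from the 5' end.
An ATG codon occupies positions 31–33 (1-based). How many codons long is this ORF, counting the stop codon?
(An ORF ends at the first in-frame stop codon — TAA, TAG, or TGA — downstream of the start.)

5

Codons from position 31: ATG (31–33), GAA (34–36), AAC (37–39), CCG (40–42), TAA (43–45).
TAA is the first in-frame stop; that's 5 codons including the stop.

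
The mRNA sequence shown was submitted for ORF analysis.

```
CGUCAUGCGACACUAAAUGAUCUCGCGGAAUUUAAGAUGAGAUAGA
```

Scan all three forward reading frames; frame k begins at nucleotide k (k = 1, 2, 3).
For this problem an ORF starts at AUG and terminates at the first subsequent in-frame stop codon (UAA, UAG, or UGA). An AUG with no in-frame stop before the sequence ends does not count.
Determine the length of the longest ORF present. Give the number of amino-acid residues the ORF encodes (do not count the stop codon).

Frame 1: CGU CAU GCG ACA CUA AAU GAU CUC GCG GAA UUU AAG AUG AGA UAG — AUG at 37, stop UAG at 43 → 9 nt.
Frame 2: GUC AUG CGA CAC UAA AUG AUC UCG CGG AAU UUA AGA UGA GAU AGA — AUG at 5, stop UAA at 14 → 12 nt; AUG at 17, stop UGA at 38 → 24 nt.
Frame 3: UCA UGC GAC ACU AAA UGA UCU CGC GGA AUU UAA GAU GAG AUA — no AUG→stop ORF.
Longest: frame 2, positions 17–40, 24 nt = 8 codons = 7 aa. → 7 amino acids.

7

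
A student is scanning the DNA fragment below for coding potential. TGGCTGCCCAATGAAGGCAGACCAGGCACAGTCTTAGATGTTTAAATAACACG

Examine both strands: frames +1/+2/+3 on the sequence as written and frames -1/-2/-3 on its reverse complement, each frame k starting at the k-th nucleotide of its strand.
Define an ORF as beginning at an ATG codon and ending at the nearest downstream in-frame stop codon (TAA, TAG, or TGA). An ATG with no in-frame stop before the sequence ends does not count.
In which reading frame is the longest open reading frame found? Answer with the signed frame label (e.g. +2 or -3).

Reverse complement (5'→3'): CGTGTTATTTAAACATCTAAGACTGTGCCTGGTCTGCCTTCATTGGGCAGCCA
Frame +1: TGG CTG CCC AAT GAA GGC AGA CCA GGC ACA GTC TTA GAT GTT TAA ATA ACA — no ATG→stop ORF.
Frame +2: GGC TGC CCA ATG AAG GCA GAC CAG GCA CAG TCT TAG ATG TTT AAA TAA CAC — ATG at 11, stop TAG at 35 → 27 nt; ATG at 38, stop TAA at 47 → 12 nt.
Frame +3: GCT GCC CAA TGA AGG CAG ACC AGG CAC AGT CTT AGA TGT TTA AAT AAC ACG — no ATG→stop ORF.
Frame -1: CGT GTT ATT TAA ACA TCT AAG ACT GTG CCT GGT CTG CCT TCA TTG GGC AGC — no ATG→stop ORF.
Frame -2: GTG TTA TTT AAA CAT CTA AGA CTG TGC CTG GTC TGC CTT CAT TGG GCA GCC — no ATG→stop ORF.
Frame -3: TGT TAT TTA AAC ATC TAA GAC TGT GCC TGG TCT GCC TTC ATT GGG CAG CCA — no ATG→stop ORF.
Longest ORF is 27 nt in frame +2 (positions 11–37).

+2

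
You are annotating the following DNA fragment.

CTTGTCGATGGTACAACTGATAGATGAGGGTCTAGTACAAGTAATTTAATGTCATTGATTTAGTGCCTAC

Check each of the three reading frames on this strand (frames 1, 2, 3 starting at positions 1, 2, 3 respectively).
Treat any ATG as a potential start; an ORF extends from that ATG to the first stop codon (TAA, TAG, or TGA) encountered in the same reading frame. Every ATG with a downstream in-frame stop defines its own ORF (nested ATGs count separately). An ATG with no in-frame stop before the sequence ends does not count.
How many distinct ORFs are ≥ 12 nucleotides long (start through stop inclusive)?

Frame 1: CTT GTC GAT GGT ACA ACT GAT AGA TGA GGG TCT AGT ACA AGT AAT TTA ATG TCA TTG ATT TAG TGC CTA — ATG at 49, stop TAG at 61 → 15 nt.
Frame 2: TTG TCG ATG GTA CAA CTG ATA GAT GAG GGT CTA GTA CAA GTA ATT TAA TGT CAT TGA TTT AGT GCC TAC — ATG at 8, stop TAA at 47 → 42 nt.
Frame 3: TGT CGA TGG TAC AAC TGA TAG ATG AGG GTC TAG TAC AAG TAA TTT AAT GTC ATT GAT TTA GTG CCT — ATG at 24, stop TAG at 33 → 12 nt.
ORFs ≥ 12 nucleotides: frame 1 49–63 (15 nucleotides), frame 2 8–49 (42 nucleotides), frame 3 24–35 (12 nucleotides). Count = 3.

3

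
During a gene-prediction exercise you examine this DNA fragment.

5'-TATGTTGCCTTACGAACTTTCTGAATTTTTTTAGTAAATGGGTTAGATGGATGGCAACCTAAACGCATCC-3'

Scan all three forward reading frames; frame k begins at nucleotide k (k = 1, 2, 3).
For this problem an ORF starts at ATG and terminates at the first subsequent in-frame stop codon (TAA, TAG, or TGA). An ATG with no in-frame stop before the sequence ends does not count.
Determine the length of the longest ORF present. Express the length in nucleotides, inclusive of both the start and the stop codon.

Frame 1: TAT GTT GCC TTA CGA ACT TTC TGA ATT TTT TTA GTA AAT GGG TTA GAT GGA TGG CAA CCT AAA CGC ATC — no ATG→stop ORF.
Frame 2: ATG TTG CCT TAC GAA CTT TCT GAA TTT TTT TAG TAA ATG GGT TAG ATG GAT GGC AAC CTA AAC GCA TCC — ATG at 2, stop TAG at 32 → 33 nt; ATG at 38, stop TAG at 44 → 9 nt.
Frame 3: TGT TGC CTT ACG AAC TTT CTG AAT TTT TTT AGT AAA TGG GTT AGA TGG ATG GCA ACC TAA ACG CAT — ATG at 51, stop TAA at 60 → 12 nt.
Longest: frame 2, positions 2–34, 33 nt = 11 codons = 10 aa. → 33 nucleotides.

33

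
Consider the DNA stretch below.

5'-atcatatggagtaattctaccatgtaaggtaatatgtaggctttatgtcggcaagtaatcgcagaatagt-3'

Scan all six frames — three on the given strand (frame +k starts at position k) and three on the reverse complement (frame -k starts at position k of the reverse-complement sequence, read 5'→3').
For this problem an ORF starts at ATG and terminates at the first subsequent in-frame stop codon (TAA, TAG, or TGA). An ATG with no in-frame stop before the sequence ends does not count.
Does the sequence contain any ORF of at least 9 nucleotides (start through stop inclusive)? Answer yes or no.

yes

Reverse complement (5'→3'): ACTATTCTGCGATTACTTGCCGACATAAAGCCTACATATTACCTTACATGGTAGAATTACTCCATATGAT
Frame +1: ATC ATA TGG AGT AAT TCT ACC ATG TAA GGT AAT ATG TAG GCT TTA TGT CGG CAA GTA ATC GCA GAA TAG — ATG at 22, stop TAA at 25 → 6 nt; ATG at 34, stop TAG at 37 → 6 nt.
Frame +2: TCA TAT GGA GTA ATT CTA CCA TGT AAG GTA ATA TGT AGG CTT TAT GTC GGC AAG TAA TCG CAG AAT AGT — no ATG→stop ORF.
Frame +3: CAT ATG GAG TAA TTC TAC CAT GTA AGG TAA TAT GTA GGC TTT ATG TCG GCA AGT AAT CGC AGA ATA — ATG at 6, stop TAA at 12 → 9 nt.
Frame -1: ACT ATT CTG CGA TTA CTT GCC GAC ATA AAG CCT ACA TAT TAC CTT ACA TGG TAG AAT TAC TCC ATA TGA — no ATG→stop ORF.
Frame -2: CTA TTC TGC GAT TAC TTG CCG ACA TAA AGC CTA CAT ATT ACC TTA CAT GGT AGA ATT ACT CCA TAT GAT — no ATG→stop ORF.
Frame -3: TAT TCT GCG ATT ACT TGC CGA CAT AAA GCC TAC ATA TTA CCT TAC ATG GTA GAA TTA CTC CAT ATG — no ATG→stop ORF.
Frame +3 has an ORF of 9 nucleotides (positions 6–14) ≥ 9, so yes.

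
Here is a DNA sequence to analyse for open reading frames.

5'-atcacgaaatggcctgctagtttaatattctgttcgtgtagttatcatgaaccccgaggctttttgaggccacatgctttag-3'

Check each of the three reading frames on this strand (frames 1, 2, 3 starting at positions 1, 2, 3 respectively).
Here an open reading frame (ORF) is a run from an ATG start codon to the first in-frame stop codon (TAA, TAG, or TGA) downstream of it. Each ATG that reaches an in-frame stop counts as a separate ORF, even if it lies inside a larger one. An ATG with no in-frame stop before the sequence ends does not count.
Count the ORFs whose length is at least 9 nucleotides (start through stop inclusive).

Frame 1: ATC ACG AAA TGG CCT GCT AGT TTA ATA TTC TGT TCG TGT AGT TAT CAT GAA CCC CGA GGC TTT TTG AGG CCA CAT GCT TTA — no ATG→stop ORF.
Frame 2: TCA CGA AAT GGC CTG CTA GTT TAA TAT TCT GTT CGT GTA GTT ATC ATG AAC CCC GAG GCT TTT TGA GGC CAC ATG CTT TAG — ATG at 47, stop TGA at 65 → 21 nt; ATG at 74, stop TAG at 80 → 9 nt.
Frame 3: CAC GAA ATG GCC TGC TAG TTT AAT ATT CTG TTC GTG TAG TTA TCA TGA ACC CCG AGG CTT TTT GAG GCC ACA TGC TTT — ATG at 9, stop TAG at 18 → 12 nt.
ORFs ≥ 9 nucleotides: frame 2 47–67 (21 nucleotides), frame 2 74–82 (9 nucleotides), frame 3 9–20 (12 nucleotides). Count = 3.

3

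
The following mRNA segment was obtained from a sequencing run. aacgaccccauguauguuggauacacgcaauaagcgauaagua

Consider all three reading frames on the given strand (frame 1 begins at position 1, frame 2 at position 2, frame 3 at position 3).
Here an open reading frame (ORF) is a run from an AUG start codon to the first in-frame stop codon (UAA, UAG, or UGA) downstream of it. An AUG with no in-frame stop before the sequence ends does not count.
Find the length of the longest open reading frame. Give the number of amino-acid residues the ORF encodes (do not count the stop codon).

8

Frame 1: AAC GAC CCC AUG UAU GUU GGA UAC ACG CAA UAA GCG AUA AGU — AUG at 10, stop UAA at 31 → 24 nt.
Frame 2: ACG ACC CCA UGU AUG UUG GAU ACA CGC AAU AAG CGA UAA GUA — AUG at 14, stop UAA at 38 → 27 nt.
Frame 3: CGA CCC CAU GUA UGU UGG AUA CAC GCA AUA AGC GAU AAG — no AUG→stop ORF.
Longest: frame 2, positions 14–40, 27 nt = 9 codons = 8 aa. → 8 amino acids.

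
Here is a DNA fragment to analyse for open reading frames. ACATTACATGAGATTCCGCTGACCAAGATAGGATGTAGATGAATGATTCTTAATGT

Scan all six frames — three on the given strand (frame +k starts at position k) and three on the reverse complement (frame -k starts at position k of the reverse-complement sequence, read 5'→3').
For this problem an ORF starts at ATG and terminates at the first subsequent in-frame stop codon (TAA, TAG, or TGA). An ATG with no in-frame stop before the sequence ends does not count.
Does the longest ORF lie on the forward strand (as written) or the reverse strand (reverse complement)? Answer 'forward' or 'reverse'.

forward

Reverse complement (5'→3'): ACATTAAGAATCATTCATCTACATCCTATCTTGGTCAGCGGAATCTCATGTAATGT
Frame +1: ACA TTA CAT GAG ATT CCG CTG ACC AAG ATA GGA TGT AGA TGA ATG ATT CTT AAT — no ATG→stop ORF.
Frame +2: CAT TAC ATG AGA TTC CGC TGA CCA AGA TAG GAT GTA GAT GAA TGA TTC TTA ATG — ATG at 8, stop TGA at 20 → 15 nt.
Frame +3: ATT ACA TGA GAT TCC GCT GAC CAA GAT AGG ATG TAG ATG AAT GAT TCT TAA TGT — ATG at 33, stop TAG at 36 → 6 nt; ATG at 39, stop TAA at 51 → 15 nt.
Frame -1: ACA TTA AGA ATC ATT CAT CTA CAT CCT ATC TTG GTC AGC GGA ATC TCA TGT AAT — no ATG→stop ORF.
Frame -2: CAT TAA GAA TCA TTC ATC TAC ATC CTA TCT TGG TCA GCG GAA TCT CAT GTA ATG — no ATG→stop ORF.
Frame -3: ATT AAG AAT CAT TCA TCT ACA TCC TAT CTT GGT CAG CGG AAT CTC ATG TAA TGT — ATG at 48, stop TAA at 51 → 6 nt.
Forward-strand max 15 nt; reverse-strand max 6 nt. The forward strand has the longer ORF.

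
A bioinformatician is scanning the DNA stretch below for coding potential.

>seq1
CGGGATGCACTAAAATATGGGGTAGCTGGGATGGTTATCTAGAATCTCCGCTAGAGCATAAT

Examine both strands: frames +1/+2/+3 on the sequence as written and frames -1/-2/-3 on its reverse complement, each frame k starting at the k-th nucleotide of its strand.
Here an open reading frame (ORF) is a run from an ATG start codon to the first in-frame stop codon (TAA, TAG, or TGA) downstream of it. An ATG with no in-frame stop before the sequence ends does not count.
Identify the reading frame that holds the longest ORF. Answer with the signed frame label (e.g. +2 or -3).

Reverse complement (5'→3'): ATTATGCTCTAGCGGAGATTCTAGATAACCATCCCAGCTACCCCATATTTTAGTGCATCCCG
Frame +1: CGG GAT GCA CTA AAA TAT GGG GTA GCT GGG ATG GTT ATC TAG AAT CTC CGC TAG AGC ATA — ATG at 31, stop TAG at 40 → 12 nt.
Frame +2: GGG ATG CAC TAA AAT ATG GGG TAG CTG GGA TGG TTA TCT AGA ATC TCC GCT AGA GCA TAA — ATG at 5, stop TAA at 11 → 9 nt; ATG at 17, stop TAG at 23 → 9 nt.
Frame +3: GGA TGC ACT AAA ATA TGG GGT AGC TGG GAT GGT TAT CTA GAA TCT CCG CTA GAG CAT AAT — no ATG→stop ORF.
Frame -1: ATT ATG CTC TAG CGG AGA TTC TAG ATA ACC ATC CCA GCT ACC CCA TAT TTT AGT GCA TCC — ATG at 4, stop TAG at 10 → 9 nt.
Frame -2: TTA TGC TCT AGC GGA GAT TCT AGA TAA CCA TCC CAG CTA CCC CAT ATT TTA GTG CAT CCC — no ATG→stop ORF.
Frame -3: TAT GCT CTA GCG GAG ATT CTA GAT AAC CAT CCC AGC TAC CCC ATA TTT TAG TGC ATC CCG — no ATG→stop ORF.
Longest ORF is 12 nt in frame +1 (positions 31–42).

+1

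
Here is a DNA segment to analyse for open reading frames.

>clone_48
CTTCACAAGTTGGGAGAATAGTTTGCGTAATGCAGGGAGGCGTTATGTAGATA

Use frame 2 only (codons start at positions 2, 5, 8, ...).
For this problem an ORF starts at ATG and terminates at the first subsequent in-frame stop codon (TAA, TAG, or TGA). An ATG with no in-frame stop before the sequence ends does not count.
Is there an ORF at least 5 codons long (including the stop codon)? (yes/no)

Frame 2: TTC ACA AGT TGG GAG AAT AGT TTG CGT AAT GCA GGG AGG CGT TAT GTA GAT — no ATG→stop ORF.
Largest ORF found is 0 codons < 5, so no.

no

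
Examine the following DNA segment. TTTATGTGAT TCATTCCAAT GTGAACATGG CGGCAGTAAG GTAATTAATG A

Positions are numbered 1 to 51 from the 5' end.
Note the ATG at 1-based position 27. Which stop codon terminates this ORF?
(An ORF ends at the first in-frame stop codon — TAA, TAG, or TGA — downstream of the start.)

TAA

Codons from position 27: ATG (27–29), GCG (30–32), GCA (33–35), GTA (36–38), AGG (39–41), TAA (42–44).
The first in-frame stop codon is TAA.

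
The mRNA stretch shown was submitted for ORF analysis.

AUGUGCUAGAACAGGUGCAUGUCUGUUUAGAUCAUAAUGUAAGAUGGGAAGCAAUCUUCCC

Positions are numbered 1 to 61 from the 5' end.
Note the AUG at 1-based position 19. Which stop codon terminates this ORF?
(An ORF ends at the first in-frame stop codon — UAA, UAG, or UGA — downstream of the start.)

Codons from position 19: AUG (19–21), UCU (22–24), GUU (25–27), UAG (28–30).
The first in-frame stop codon is UAG.

UAG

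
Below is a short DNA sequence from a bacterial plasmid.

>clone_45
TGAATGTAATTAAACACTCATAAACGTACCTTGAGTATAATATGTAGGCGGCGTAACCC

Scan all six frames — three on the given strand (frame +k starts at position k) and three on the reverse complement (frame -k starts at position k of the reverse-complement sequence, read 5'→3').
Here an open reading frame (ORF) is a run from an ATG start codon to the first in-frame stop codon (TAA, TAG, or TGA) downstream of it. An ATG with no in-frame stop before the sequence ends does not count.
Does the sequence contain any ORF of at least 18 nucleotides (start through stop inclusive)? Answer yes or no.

Reverse complement (5'→3'): GGGTTACGCCGCCTACATATTATACTCAAGGTACGTTTATGAGTGTTTAATTACATTCA
Frame +1: TGA ATG TAA TTA AAC ACT CAT AAA CGT ACC TTG AGT ATA ATA TGT AGG CGG CGT AAC — ATG at 4, stop TAA at 7 → 6 nt.
Frame +2: GAA TGT AAT TAA ACA CTC ATA AAC GTA CCT TGA GTA TAA TAT GTA GGC GGC GTA ACC — no ATG→stop ORF.
Frame +3: AAT GTA ATT AAA CAC TCA TAA ACG TAC CTT GAG TAT AAT ATG TAG GCG GCG TAA CCC — ATG at 42, stop TAG at 45 → 6 nt.
Frame -1: GGG TTA CGC CGC CTA CAT ATT ATA CTC AAG GTA CGT TTA TGA GTG TTT AAT TAC ATT — no ATG→stop ORF.
Frame -2: GGT TAC GCC GCC TAC ATA TTA TAC TCA AGG TAC GTT TAT GAG TGT TTA ATT ACA TTC — no ATG→stop ORF.
Frame -3: GTT ACG CCG CCT ACA TAT TAT ACT CAA GGT ACG TTT ATG AGT GTT TAA TTA CAT TCA — ATG at 39, stop TAA at 48 → 12 nt.
Largest ORF found is 12 nucleotides < 18, so no.

no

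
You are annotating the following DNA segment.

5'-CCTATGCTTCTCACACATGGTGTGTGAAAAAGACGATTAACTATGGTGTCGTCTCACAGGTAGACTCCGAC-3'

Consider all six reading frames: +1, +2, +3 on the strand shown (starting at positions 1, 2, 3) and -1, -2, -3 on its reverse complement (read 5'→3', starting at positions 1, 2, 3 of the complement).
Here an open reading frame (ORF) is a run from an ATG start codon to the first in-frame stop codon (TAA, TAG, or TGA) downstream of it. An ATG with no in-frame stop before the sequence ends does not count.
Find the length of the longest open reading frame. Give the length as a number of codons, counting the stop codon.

8

Reverse complement (5'→3'): GTCGGAGTCTACCTGTGAGACGACACCATAGTTAATCGTCTTTTTCACACACCATGTGTGAGAAGCATAGG
Frame +1: CCT ATG CTT CTC ACA CAT GGT GTG TGA AAA AGA CGA TTA ACT ATG GTG TCG TCT CAC AGG TAG ACT CCG — ATG at 4, stop TGA at 25 → 24 nt; ATG at 43, stop TAG at 61 → 21 nt.
Frame +2: CTA TGC TTC TCA CAC ATG GTG TGT GAA AAA GAC GAT TAA CTA TGG TGT CGT CTC ACA GGT AGA CTC CGA — ATG at 17, stop TAA at 38 → 24 nt.
Frame +3: TAT GCT TCT CAC ACA TGG TGT GTG AAA AAG ACG ATT AAC TAT GGT GTC GTC TCA CAG GTA GAC TCC GAC — no ATG→stop ORF.
Frame -1: GTC GGA GTC TAC CTG TGA GAC GAC ACC ATA GTT AAT CGT CTT TTT CAC ACA CCA TGT GTG AGA AGC ATA — no ATG→stop ORF.
Frame -2: TCG GAG TCT ACC TGT GAG ACG ACA CCA TAG TTA ATC GTC TTT TTC ACA CAC CAT GTG TGA GAA GCA TAG — no ATG→stop ORF.
Frame -3: CGG AGT CTA CCT GTG AGA CGA CAC CAT AGT TAA TCG TCT TTT TCA CAC ACC ATG TGT GAG AAG CAT AGG — no ATG→stop ORF.
Longest: frame +1, positions 4–27, 24 nt = 8 codons = 7 aa. → 8 codons.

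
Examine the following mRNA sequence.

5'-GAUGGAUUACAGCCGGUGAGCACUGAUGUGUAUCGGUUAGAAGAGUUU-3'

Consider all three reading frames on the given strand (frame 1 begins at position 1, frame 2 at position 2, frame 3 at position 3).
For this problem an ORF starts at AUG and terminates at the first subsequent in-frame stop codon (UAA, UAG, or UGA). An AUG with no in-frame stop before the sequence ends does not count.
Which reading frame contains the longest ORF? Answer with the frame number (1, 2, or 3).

Frame 1: GAU GGA UUA CAG CCG GUG AGC ACU GAU GUG UAU CGG UUA GAA GAG UUU — no AUG→stop ORF.
Frame 2: AUG GAU UAC AGC CGG UGA GCA CUG AUG UGU AUC GGU UAG AAG AGU — AUG at 2, stop UGA at 17 → 18 nt; AUG at 26, stop UAG at 38 → 15 nt.
Frame 3: UGG AUU ACA GCC GGU GAG CAC UGA UGU GUA UCG GUU AGA AGA GUU — no AUG→stop ORF.
Longest ORF is 18 nt in frame 2 (positions 2–19).

2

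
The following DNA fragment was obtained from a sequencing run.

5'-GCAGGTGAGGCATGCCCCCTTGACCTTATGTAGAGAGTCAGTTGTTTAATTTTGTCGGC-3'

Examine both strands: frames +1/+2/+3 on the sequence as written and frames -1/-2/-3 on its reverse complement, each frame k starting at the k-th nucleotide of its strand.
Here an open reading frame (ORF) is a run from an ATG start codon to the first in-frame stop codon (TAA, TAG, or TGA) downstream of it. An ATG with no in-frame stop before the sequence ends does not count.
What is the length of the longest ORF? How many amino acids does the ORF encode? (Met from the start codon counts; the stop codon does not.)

3

Reverse complement (5'→3'): GCCGACAAAATTAAACAACTGACTCTCTACATAAGGTCAAGGGGGCATGCCTCACCTGC
Frame +1: GCA GGT GAG GCA TGC CCC CTT GAC CTT ATG TAG AGA GTC AGT TGT TTA ATT TTG TCG — ATG at 28, stop TAG at 31 → 6 nt.
Frame +2: CAG GTG AGG CAT GCC CCC TTG ACC TTA TGT AGA GAG TCA GTT GTT TAA TTT TGT CGG — no ATG→stop ORF.
Frame +3: AGG TGA GGC ATG CCC CCT TGA CCT TAT GTA GAG AGT CAG TTG TTT AAT TTT GTC GGC — ATG at 12, stop TGA at 21 → 12 nt.
Frame -1: GCC GAC AAA ATT AAA CAA CTG ACT CTC TAC ATA AGG TCA AGG GGG CAT GCC TCA CCT — no ATG→stop ORF.
Frame -2: CCG ACA AAA TTA AAC AAC TGA CTC TCT ACA TAA GGT CAA GGG GGC ATG CCT CAC CTG — no ATG→stop ORF.
Frame -3: CGA CAA AAT TAA ACA ACT GAC TCT CTA CAT AAG GTC AAG GGG GCA TGC CTC ACC TGC — no ATG→stop ORF.
Longest: frame +3, positions 12–23, 12 nt = 4 codons = 3 aa. → 3 amino acids.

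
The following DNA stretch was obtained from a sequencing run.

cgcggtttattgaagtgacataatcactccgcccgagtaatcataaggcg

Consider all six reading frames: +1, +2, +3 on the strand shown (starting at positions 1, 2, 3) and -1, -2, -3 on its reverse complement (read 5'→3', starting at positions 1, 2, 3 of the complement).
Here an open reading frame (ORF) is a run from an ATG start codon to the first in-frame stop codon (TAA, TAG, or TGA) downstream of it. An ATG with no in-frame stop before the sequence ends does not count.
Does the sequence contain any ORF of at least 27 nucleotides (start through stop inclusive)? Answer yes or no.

Reverse complement (5'→3'): CGCCTTATGATTACTCGGGCGGAGTGATTATGTCACTTCAATAAACCGCG
Frame +1: CGC GGT TTA TTG AAG TGA CAT AAT CAC TCC GCC CGA GTA ATC ATA AGG — no ATG→stop ORF.
Frame +2: GCG GTT TAT TGA AGT GAC ATA ATC ACT CCG CCC GAG TAA TCA TAA GGC — no ATG→stop ORF.
Frame +3: CGG TTT ATT GAA GTG ACA TAA TCA CTC CGC CCG AGT AAT CAT AAG GCG — no ATG→stop ORF.
Frame -1: CGC CTT ATG ATT ACT CGG GCG GAG TGA TTA TGT CAC TTC AAT AAA CCG — ATG at 7, stop TGA at 25 → 21 nt.
Frame -2: GCC TTA TGA TTA CTC GGG CGG AGT GAT TAT GTC ACT TCA ATA AAC CGC — no ATG→stop ORF.
Frame -3: CCT TAT GAT TAC TCG GGC GGA GTG ATT ATG TCA CTT CAA TAA ACC GCG — ATG at 30, stop TAA at 42 → 15 nt.
Largest ORF found is 21 nucleotides < 27, so no.

no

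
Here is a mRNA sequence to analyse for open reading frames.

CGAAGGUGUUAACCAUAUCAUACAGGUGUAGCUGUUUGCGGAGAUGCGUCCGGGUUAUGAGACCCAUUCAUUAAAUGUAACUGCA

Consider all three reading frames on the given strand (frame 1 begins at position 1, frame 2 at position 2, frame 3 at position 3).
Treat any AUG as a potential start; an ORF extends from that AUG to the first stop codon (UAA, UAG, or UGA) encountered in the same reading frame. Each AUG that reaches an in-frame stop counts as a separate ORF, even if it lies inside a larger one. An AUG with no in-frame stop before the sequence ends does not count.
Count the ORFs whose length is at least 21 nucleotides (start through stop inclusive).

Frame 1: CGA AGG UGU UAA CCA UAU CAU ACA GGU GUA GCU GUU UGC GGA GAU GCG UCC GGG UUA UGA GAC CCA UUC AUU AAA UGU AAC UGC — no AUG→stop ORF.
Frame 2: GAA GGU GUU AAC CAU AUC AUA CAG GUG UAG CUG UUU GCG GAG AUG CGU CCG GGU UAU GAG ACC CAU UCA UUA AAU GUA ACU GCA — no AUG→stop ORF.
Frame 3: AAG GUG UUA ACC AUA UCA UAC AGG UGU AGC UGU UUG CGG AGA UGC GUC CGG GUU AUG AGA CCC AUU CAU UAA AUG UAA CUG — AUG at 57, stop UAA at 72 → 18 nt; AUG at 75, stop UAA at 78 → 6 nt.
No ORF reaches 21 nucleotides. Count = 0.

0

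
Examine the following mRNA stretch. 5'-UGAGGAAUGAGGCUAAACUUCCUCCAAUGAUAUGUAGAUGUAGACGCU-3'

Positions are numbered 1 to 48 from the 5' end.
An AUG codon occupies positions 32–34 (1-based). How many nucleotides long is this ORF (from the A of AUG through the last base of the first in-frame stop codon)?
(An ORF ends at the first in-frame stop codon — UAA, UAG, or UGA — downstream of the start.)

6

Codons from position 32: AUG (32–34), UAG (35–37).
UAG is the first in-frame stop; ORF spans 32–37, 6 nucleotides.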